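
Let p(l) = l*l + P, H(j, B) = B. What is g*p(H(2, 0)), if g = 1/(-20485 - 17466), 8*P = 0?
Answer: 0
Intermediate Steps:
P = 0 (P = (⅛)*0 = 0)
p(l) = l² (p(l) = l*l + 0 = l² + 0 = l²)
g = -1/37951 (g = 1/(-37951) = -1/37951 ≈ -2.6350e-5)
g*p(H(2, 0)) = -1/37951*0² = -1/37951*0 = 0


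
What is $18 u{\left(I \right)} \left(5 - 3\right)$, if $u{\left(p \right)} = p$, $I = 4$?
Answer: $144$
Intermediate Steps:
$18 u{\left(I \right)} \left(5 - 3\right) = 18 \cdot 4 \left(5 - 3\right) = 18 \cdot 4 \cdot 2 = 18 \cdot 8 = 144$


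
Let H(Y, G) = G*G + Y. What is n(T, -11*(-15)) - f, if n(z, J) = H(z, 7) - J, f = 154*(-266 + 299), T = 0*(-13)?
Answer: -5198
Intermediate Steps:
T = 0
f = 5082 (f = 154*33 = 5082)
H(Y, G) = Y + G² (H(Y, G) = G² + Y = Y + G²)
n(z, J) = 49 + z - J (n(z, J) = (z + 7²) - J = (z + 49) - J = (49 + z) - J = 49 + z - J)
n(T, -11*(-15)) - f = (49 + 0 - (-11)*(-15)) - 1*5082 = (49 + 0 - 1*165) - 5082 = (49 + 0 - 165) - 5082 = -116 - 5082 = -5198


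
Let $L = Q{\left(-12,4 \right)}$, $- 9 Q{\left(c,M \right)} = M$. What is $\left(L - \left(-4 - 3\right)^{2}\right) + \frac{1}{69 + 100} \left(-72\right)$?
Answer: $- \frac{75853}{1521} \approx -49.87$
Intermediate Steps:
$Q{\left(c,M \right)} = - \frac{M}{9}$
$L = - \frac{4}{9}$ ($L = \left(- \frac{1}{9}\right) 4 = - \frac{4}{9} \approx -0.44444$)
$\left(L - \left(-4 - 3\right)^{2}\right) + \frac{1}{69 + 100} \left(-72\right) = \left(- \frac{4}{9} - \left(-4 - 3\right)^{2}\right) + \frac{1}{69 + 100} \left(-72\right) = \left(- \frac{4}{9} - \left(-7\right)^{2}\right) + \frac{1}{169} \left(-72\right) = \left(- \frac{4}{9} - 49\right) + \frac{1}{169} \left(-72\right) = \left(- \frac{4}{9} - 49\right) - \frac{72}{169} = - \frac{445}{9} - \frac{72}{169} = - \frac{75853}{1521}$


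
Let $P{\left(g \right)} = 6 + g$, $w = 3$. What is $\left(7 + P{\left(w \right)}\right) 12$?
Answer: $192$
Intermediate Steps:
$\left(7 + P{\left(w \right)}\right) 12 = \left(7 + \left(6 + 3\right)\right) 12 = \left(7 + 9\right) 12 = 16 \cdot 12 = 192$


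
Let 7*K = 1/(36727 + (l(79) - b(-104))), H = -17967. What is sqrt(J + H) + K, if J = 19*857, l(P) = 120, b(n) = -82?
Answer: 1/258503 + 2*I*sqrt(421) ≈ 3.8684e-6 + 41.037*I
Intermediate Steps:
J = 16283
K = 1/258503 (K = 1/(7*(36727 + (120 - 1*(-82)))) = 1/(7*(36727 + (120 + 82))) = 1/(7*(36727 + 202)) = (1/7)/36929 = (1/7)*(1/36929) = 1/258503 ≈ 3.8684e-6)
sqrt(J + H) + K = sqrt(16283 - 17967) + 1/258503 = sqrt(-1684) + 1/258503 = 2*I*sqrt(421) + 1/258503 = 1/258503 + 2*I*sqrt(421)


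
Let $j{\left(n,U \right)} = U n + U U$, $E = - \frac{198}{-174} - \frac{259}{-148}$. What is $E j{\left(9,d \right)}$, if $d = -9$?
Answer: $0$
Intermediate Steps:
$E = \frac{335}{116}$ ($E = \left(-198\right) \left(- \frac{1}{174}\right) - - \frac{7}{4} = \frac{33}{29} + \frac{7}{4} = \frac{335}{116} \approx 2.8879$)
$j{\left(n,U \right)} = U^{2} + U n$ ($j{\left(n,U \right)} = U n + U^{2} = U^{2} + U n$)
$E j{\left(9,d \right)} = \frac{335 \left(- 9 \left(-9 + 9\right)\right)}{116} = \frac{335 \left(\left(-9\right) 0\right)}{116} = \frac{335}{116} \cdot 0 = 0$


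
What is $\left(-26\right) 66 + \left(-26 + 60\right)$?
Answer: $-1682$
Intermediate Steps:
$\left(-26\right) 66 + \left(-26 + 60\right) = -1716 + 34 = -1682$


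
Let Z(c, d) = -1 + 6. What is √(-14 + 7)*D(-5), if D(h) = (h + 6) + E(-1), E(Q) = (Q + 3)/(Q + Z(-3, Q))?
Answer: 3*I*√7/2 ≈ 3.9686*I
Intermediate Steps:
Z(c, d) = 5
E(Q) = (3 + Q)/(5 + Q) (E(Q) = (Q + 3)/(Q + 5) = (3 + Q)/(5 + Q))
D(h) = 13/2 + h (D(h) = (h + 6) + (3 - 1)/(5 - 1) = (6 + h) + 2/4 = (6 + h) + (¼)*2 = (6 + h) + ½ = 13/2 + h)
√(-14 + 7)*D(-5) = √(-14 + 7)*(13/2 - 5) = √(-7)*(3/2) = (I*√7)*(3/2) = 3*I*√7/2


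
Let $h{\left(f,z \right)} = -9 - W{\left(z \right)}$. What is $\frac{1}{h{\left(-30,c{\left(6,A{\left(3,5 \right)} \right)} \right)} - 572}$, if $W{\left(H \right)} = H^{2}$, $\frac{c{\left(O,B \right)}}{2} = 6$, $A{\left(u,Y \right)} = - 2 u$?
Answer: $- \frac{1}{725} \approx -0.0013793$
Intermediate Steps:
$c{\left(O,B \right)} = 12$ ($c{\left(O,B \right)} = 2 \cdot 6 = 12$)
$h{\left(f,z \right)} = -9 - z^{2}$
$\frac{1}{h{\left(-30,c{\left(6,A{\left(3,5 \right)} \right)} \right)} - 572} = \frac{1}{\left(-9 - 12^{2}\right) - 572} = \frac{1}{\left(-9 - 144\right) - 572} = \frac{1}{-153 - 572} = \frac{1}{-725} = - \frac{1}{725}$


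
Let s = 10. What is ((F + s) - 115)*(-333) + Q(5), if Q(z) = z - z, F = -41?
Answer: 48618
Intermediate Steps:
Q(z) = 0
((F + s) - 115)*(-333) + Q(5) = ((-41 + 10) - 115)*(-333) + 0 = (-31 - 115)*(-333) + 0 = -146*(-333) + 0 = 48618 + 0 = 48618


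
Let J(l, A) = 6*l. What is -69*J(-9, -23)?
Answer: 3726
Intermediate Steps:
-69*J(-9, -23) = -414*(-9) = -69*(-54) = 3726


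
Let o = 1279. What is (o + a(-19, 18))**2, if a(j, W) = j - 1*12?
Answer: 1557504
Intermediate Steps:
a(j, W) = -12 + j (a(j, W) = j - 12 = -12 + j)
(o + a(-19, 18))**2 = (1279 + (-12 - 19))**2 = (1279 - 31)**2 = 1248**2 = 1557504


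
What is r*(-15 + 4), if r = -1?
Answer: 11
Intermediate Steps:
r*(-15 + 4) = -(-15 + 4) = -1*(-11) = 11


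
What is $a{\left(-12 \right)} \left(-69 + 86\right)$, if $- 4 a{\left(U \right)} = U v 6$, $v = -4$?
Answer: $-1224$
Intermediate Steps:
$a{\left(U \right)} = 6 U$ ($a{\left(U \right)} = - \frac{U \left(-4\right) 6}{4} = - \frac{- 4 U 6}{4} = - \frac{\left(-24\right) U}{4} = 6 U$)
$a{\left(-12 \right)} \left(-69 + 86\right) = 6 \left(-12\right) \left(-69 + 86\right) = \left(-72\right) 17 = -1224$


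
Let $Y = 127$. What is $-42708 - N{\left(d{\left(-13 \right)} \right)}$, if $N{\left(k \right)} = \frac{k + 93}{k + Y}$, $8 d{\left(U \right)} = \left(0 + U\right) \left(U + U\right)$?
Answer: $- \frac{28913857}{677} \approx -42709.0$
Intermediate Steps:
$d{\left(U \right)} = \frac{U^{2}}{4}$ ($d{\left(U \right)} = \frac{\left(0 + U\right) \left(U + U\right)}{8} = \frac{U 2 U}{8} = \frac{2 U^{2}}{8} = \frac{U^{2}}{4}$)
$N{\left(k \right)} = \frac{93 + k}{127 + k}$ ($N{\left(k \right)} = \frac{k + 93}{k + 127} = \frac{93 + k}{127 + k}$)
$-42708 - N{\left(d{\left(-13 \right)} \right)} = -42708 - \frac{93 + \frac{\left(-13\right)^{2}}{4}}{127 + \frac{\left(-13\right)^{2}}{4}} = -42708 - \frac{93 + \frac{1}{4} \cdot 169}{127 + \frac{1}{4} \cdot 169} = -42708 - \frac{93 + \frac{169}{4}}{127 + \frac{169}{4}} = -42708 - \frac{1}{\frac{677}{4}} \cdot \frac{541}{4} = -42708 - \frac{4}{677} \cdot \frac{541}{4} = -42708 - \frac{541}{677} = - \frac{28913857}{677}$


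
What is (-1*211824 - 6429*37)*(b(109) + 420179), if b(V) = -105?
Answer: -188906017578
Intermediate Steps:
(-1*211824 - 6429*37)*(b(109) + 420179) = (-1*211824 - 6429*37)*(-105 + 420179) = (-211824 - 237873)*420074 = -449697*420074 = -188906017578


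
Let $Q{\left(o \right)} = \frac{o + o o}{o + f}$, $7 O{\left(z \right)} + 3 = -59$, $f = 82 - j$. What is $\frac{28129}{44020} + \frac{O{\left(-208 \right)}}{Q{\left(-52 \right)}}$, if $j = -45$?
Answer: $\frac{26457813}{68098940} \approx 0.38852$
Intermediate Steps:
$f = 127$ ($f = 82 - -45 = 82 + 45 = 127$)
$O{\left(z \right)} = - \frac{62}{7}$ ($O{\left(z \right)} = - \frac{3}{7} + \frac{1}{7} \left(-59\right) = - \frac{3}{7} - \frac{59}{7} = - \frac{62}{7}$)
$Q{\left(o \right)} = \frac{o + o^{2}}{127 + o}$ ($Q{\left(o \right)} = \frac{o + o o}{o + 127} = \frac{o + o^{2}}{127 + o}$)
$\frac{28129}{44020} + \frac{O{\left(-208 \right)}}{Q{\left(-52 \right)}} = \frac{28129}{44020} - \frac{62}{7 \left(- \frac{52 \left(1 - 52\right)}{127 - 52}\right)} = 28129 \cdot \frac{1}{44020} - \frac{62}{7 \left(\left(-52\right) \frac{1}{75} \left(-51\right)\right)} = \frac{28129}{44020} - \frac{62}{7 \left(\left(-52\right) \frac{1}{75} \left(-51\right)\right)} = \frac{28129}{44020} - \frac{62}{7 \cdot \frac{884}{25}} = \frac{28129}{44020} - \frac{775}{3094} = \frac{26457813}{68098940}$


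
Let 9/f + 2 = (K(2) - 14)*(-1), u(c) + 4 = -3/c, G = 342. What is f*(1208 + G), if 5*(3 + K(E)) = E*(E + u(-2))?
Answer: 34875/38 ≈ 917.76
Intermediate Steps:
u(c) = -4 - 3/c
K(E) = -3 + E*(-5/2 + E)/5 (K(E) = -3 + (E*(E + (-4 - 3/(-2))))/5 = -3 + (E*(E + (-4 - 3*(-½))))/5 = -3 + (E*(E + (-4 + 3/2)))/5 = -3 + (E*(E - 5/2))/5 = -3 + (E*(-5/2 + E))/5 = -3 + E*(-5/2 + E)/5)
f = 45/76 (f = 9/(-2 + ((-3 - ½*2 + (⅕)*2²) - 14)*(-1)) = 9/(-2 + ((-3 - 1 + (⅕)*4) - 14)*(-1)) = 9/(-2 + ((-3 - 1 + ⅘) - 14)*(-1)) = 9/(-2 + (-16/5 - 14)*(-1)) = 9/(-2 - 86/5*(-1)) = 9/(-2 + 86/5) = 9/(76/5) = 9*(5/76) = 45/76 ≈ 0.59210)
f*(1208 + G) = 45*(1208 + 342)/76 = (45/76)*1550 = 34875/38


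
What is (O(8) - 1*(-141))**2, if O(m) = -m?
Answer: 17689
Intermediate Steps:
(O(8) - 1*(-141))**2 = (-1*8 - 1*(-141))**2 = (-8 + 141)**2 = 133**2 = 17689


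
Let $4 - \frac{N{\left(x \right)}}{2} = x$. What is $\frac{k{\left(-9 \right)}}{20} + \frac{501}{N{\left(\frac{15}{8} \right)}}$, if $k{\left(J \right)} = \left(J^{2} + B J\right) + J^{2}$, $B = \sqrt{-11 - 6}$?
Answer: $\frac{21417}{170} - \frac{9 i \sqrt{17}}{20} \approx 125.98 - 1.8554 i$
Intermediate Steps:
$B = i \sqrt{17}$ ($B = \sqrt{-17} = i \sqrt{17} \approx 4.1231 i$)
$N{\left(x \right)} = 8 - 2 x$
$k{\left(J \right)} = 2 J^{2} + i J \sqrt{17}$ ($k{\left(J \right)} = \left(J^{2} + i \sqrt{17} J\right) + J^{2} = \left(J^{2} + i J \sqrt{17}\right) + J^{2} = 2 J^{2} + i J \sqrt{17}$)
$\frac{k{\left(-9 \right)}}{20} + \frac{501}{N{\left(\frac{15}{8} \right)}} = \frac{\left(-9\right) \left(2 \left(-9\right) + i \sqrt{17}\right)}{20} + \frac{501}{8 - 2 \cdot \frac{15}{8}} = - 9 \left(-18 + i \sqrt{17}\right) \frac{1}{20} + \frac{501}{8 - 2 \cdot 15 \cdot \frac{1}{8}} = \left(162 - 9 i \sqrt{17}\right) \frac{1}{20} + \frac{501}{8 - \frac{15}{4}} = \left(\frac{81}{10} - \frac{9 i \sqrt{17}}{20}\right) + \frac{501}{8 - \frac{15}{4}} = \left(\frac{81}{10} - \frac{9 i \sqrt{17}}{20}\right) + \frac{501}{\frac{17}{4}} = \left(\frac{81}{10} - \frac{9 i \sqrt{17}}{20}\right) + 501 \cdot \frac{4}{17} = \left(\frac{81}{10} - \frac{9 i \sqrt{17}}{20}\right) + \frac{2004}{17} = \frac{21417}{170} - \frac{9 i \sqrt{17}}{20}$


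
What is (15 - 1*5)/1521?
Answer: 10/1521 ≈ 0.0065746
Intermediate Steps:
(15 - 1*5)/1521 = (15 - 5)/1521 = (1/1521)*10 = 10/1521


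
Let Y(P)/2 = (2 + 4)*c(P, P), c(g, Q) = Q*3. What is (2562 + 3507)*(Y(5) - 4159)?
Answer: -24148551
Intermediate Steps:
c(g, Q) = 3*Q
Y(P) = 36*P (Y(P) = 2*((2 + 4)*(3*P)) = 2*(6*(3*P)) = 2*(18*P) = 36*P)
(2562 + 3507)*(Y(5) - 4159) = (2562 + 3507)*(36*5 - 4159) = 6069*(180 - 4159) = 6069*(-3979) = -24148551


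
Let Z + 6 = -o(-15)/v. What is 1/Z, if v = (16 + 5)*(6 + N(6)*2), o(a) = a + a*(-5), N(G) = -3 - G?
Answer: -21/121 ≈ -0.17355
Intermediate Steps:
o(a) = -4*a (o(a) = a - 5*a = -4*a)
v = -252 (v = (16 + 5)*(6 + (-3 - 1*6)*2) = 21*(6 + (-3 - 6)*2) = 21*(6 - 9*2) = 21*(6 - 18) = 21*(-12) = -252)
Z = -121/21 (Z = -6 - (-4*(-15))/(-252) = -6 - 60*(-1)/252 = -6 - 1*(-5/21) = -6 + 5/21 = -121/21 ≈ -5.7619)
1/Z = 1/(-121/21) = -21/121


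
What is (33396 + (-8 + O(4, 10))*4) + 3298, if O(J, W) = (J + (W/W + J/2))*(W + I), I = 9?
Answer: 37194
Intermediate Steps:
O(J, W) = (1 + 3*J/2)*(9 + W) (O(J, W) = (J + (W/W + J/2))*(W + 9) = (J + (1 + J*(½)))*(9 + W) = (J + (1 + J/2))*(9 + W) = (1 + 3*J/2)*(9 + W))
(33396 + (-8 + O(4, 10))*4) + 3298 = (33396 + (-8 + (9 + 10 + (27/2)*4 + (3/2)*4*10))*4) + 3298 = (33396 + (-8 + (9 + 10 + 54 + 60))*4) + 3298 = (33396 + (-8 + 133)*4) + 3298 = (33396 + 125*4) + 3298 = (33396 + 500) + 3298 = 33896 + 3298 = 37194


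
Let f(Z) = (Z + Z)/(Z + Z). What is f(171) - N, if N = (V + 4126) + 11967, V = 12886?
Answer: -28978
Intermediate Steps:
N = 28979 (N = (12886 + 4126) + 11967 = 17012 + 11967 = 28979)
f(Z) = 1 (f(Z) = (2*Z)/((2*Z)) = (2*Z)*(1/(2*Z)) = 1)
f(171) - N = 1 - 1*28979 = 1 - 28979 = -28978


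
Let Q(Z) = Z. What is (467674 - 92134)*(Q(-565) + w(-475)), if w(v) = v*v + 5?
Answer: 84520910100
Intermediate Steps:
w(v) = 5 + v² (w(v) = v² + 5 = 5 + v²)
(467674 - 92134)*(Q(-565) + w(-475)) = (467674 - 92134)*(-565 + (5 + (-475)²)) = 375540*(-565 + (5 + 225625)) = 375540*(-565 + 225630) = 375540*225065 = 84520910100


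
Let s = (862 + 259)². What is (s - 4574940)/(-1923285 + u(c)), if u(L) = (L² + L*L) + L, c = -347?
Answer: 3318299/1682814 ≈ 1.9719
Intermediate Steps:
s = 1256641 (s = 1121² = 1256641)
u(L) = L + 2*L² (u(L) = (L² + L²) + L = 2*L² + L = L + 2*L²)
(s - 4574940)/(-1923285 + u(c)) = (1256641 - 4574940)/(-1923285 - 347*(1 + 2*(-347))) = -3318299/(-1923285 - 347*(1 - 694)) = -3318299/(-1923285 - 347*(-693)) = -3318299/(-1923285 + 240471) = -3318299/(-1682814) = -3318299*(-1/1682814) = 3318299/1682814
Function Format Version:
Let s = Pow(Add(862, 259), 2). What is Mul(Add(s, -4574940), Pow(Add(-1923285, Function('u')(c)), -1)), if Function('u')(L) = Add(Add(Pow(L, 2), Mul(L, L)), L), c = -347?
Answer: Rational(3318299, 1682814) ≈ 1.9719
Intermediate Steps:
s = 1256641 (s = Pow(1121, 2) = 1256641)
Function('u')(L) = Add(L, Mul(2, Pow(L, 2))) (Function('u')(L) = Add(Add(Pow(L, 2), Pow(L, 2)), L) = Add(Mul(2, Pow(L, 2)), L) = Add(L, Mul(2, Pow(L, 2))))
Mul(Add(s, -4574940), Pow(Add(-1923285, Function('u')(c)), -1)) = Mul(Add(1256641, -4574940), Pow(Add(-1923285, Mul(-347, Add(1, Mul(2, -347)))), -1)) = Mul(-3318299, Pow(Add(-1923285, Mul(-347, Add(1, -694))), -1)) = Mul(-3318299, Pow(Add(-1923285, Mul(-347, -693)), -1)) = Mul(-3318299, Pow(Add(-1923285, 240471), -1)) = Mul(-3318299, Pow(-1682814, -1)) = Mul(-3318299, Rational(-1, 1682814)) = Rational(3318299, 1682814)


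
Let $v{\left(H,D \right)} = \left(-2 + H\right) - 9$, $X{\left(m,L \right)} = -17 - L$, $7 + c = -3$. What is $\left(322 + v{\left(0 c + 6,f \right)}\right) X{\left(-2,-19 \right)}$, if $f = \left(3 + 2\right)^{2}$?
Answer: $634$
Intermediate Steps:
$c = -10$ ($c = -7 - 3 = -10$)
$f = 25$ ($f = 5^{2} = 25$)
$v{\left(H,D \right)} = -11 + H$
$\left(322 + v{\left(0 c + 6,f \right)}\right) X{\left(-2,-19 \right)} = \left(322 + \left(-11 + \left(0 \left(-10\right) + 6\right)\right)\right) \left(-17 - -19\right) = \left(322 + \left(-11 + \left(0 + 6\right)\right)\right) \left(-17 + 19\right) = \left(322 + \left(-11 + 6\right)\right) 2 = \left(322 - 5\right) 2 = 317 \cdot 2 = 634$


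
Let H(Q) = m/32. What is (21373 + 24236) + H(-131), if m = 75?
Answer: 1459563/32 ≈ 45611.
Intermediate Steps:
H(Q) = 75/32
(21373 + 24236) + H(-131) = (21373 + 24236) + 75/32 = 45609 + 75/32 = 1459563/32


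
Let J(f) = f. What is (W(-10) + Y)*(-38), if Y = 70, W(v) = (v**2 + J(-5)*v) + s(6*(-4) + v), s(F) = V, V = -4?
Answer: -8208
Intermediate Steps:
s(F) = -4
W(v) = -4 + v**2 - 5*v (W(v) = (v**2 - 5*v) - 4 = -4 + v**2 - 5*v)
(W(-10) + Y)*(-38) = ((-4 + (-10)**2 - 5*(-10)) + 70)*(-38) = ((-4 + 100 + 50) + 70)*(-38) = (146 + 70)*(-38) = 216*(-38) = -8208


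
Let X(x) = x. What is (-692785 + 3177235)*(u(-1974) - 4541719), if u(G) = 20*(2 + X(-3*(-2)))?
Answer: -11283276257550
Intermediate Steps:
u(G) = 160 (u(G) = 20*(2 - 3*(-2)) = 20*(2 + 6) = 20*8 = 160)
(-692785 + 3177235)*(u(-1974) - 4541719) = (-692785 + 3177235)*(160 - 4541719) = 2484450*(-4541559) = -11283276257550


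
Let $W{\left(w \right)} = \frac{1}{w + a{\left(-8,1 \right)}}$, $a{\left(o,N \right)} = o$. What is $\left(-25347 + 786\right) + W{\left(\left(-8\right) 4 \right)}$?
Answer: $- \frac{982441}{40} \approx -24561.0$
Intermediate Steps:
$W{\left(w \right)} = \frac{1}{-8 + w}$ ($W{\left(w \right)} = \frac{1}{w - 8} = \frac{1}{-8 + w}$)
$\left(-25347 + 786\right) + W{\left(\left(-8\right) 4 \right)} = \left(-25347 + 786\right) + \frac{1}{-8 - 32} = -24561 + \frac{1}{-8 - 32} = -24561 + \frac{1}{-40} = -24561 - \frac{1}{40} = - \frac{982441}{40}$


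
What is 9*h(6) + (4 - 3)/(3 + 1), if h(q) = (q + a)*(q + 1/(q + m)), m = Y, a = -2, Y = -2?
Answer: 901/4 ≈ 225.25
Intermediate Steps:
m = -2
h(q) = (-2 + q)*(q + 1/(-2 + q)) (h(q) = (q - 2)*(q + 1/(q - 2)) = (-2 + q)*(q + 1/(-2 + q)))
9*h(6) + (4 - 3)/(3 + 1) = 9*(1 + 6² - 2*6) + (4 - 3)/(3 + 1) = 9*(1 + 36 - 12) + 1/4 = 9*25 + 1*(¼) = 225 + ¼ = 901/4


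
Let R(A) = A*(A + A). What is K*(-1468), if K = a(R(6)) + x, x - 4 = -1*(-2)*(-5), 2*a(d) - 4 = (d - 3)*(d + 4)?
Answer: -3843224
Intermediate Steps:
R(A) = 2*A² (R(A) = A*(2*A) = 2*A²)
a(d) = 2 + (-3 + d)*(4 + d)/2 (a(d) = 2 + ((d - 3)*(d + 4))/2 = 2 + ((-3 + d)*(4 + d))/2 = 2 + (-3 + d)*(4 + d)/2)
x = -6 (x = 4 - 1*(-2)*(-5) = 4 + 2*(-5) = 4 - 10 = -6)
K = 2618 (K = (-4 + (2*6²)/2 + (2*6²)²/2) - 6 = (-4 + (2*36)/2 + (2*36)²/2) - 6 = (-4 + (½)*72 + (½)*72²) - 6 = (-4 + 36 + (½)*5184) - 6 = (-4 + 36 + 2592) - 6 = 2624 - 6 = 2618)
K*(-1468) = 2618*(-1468) = -3843224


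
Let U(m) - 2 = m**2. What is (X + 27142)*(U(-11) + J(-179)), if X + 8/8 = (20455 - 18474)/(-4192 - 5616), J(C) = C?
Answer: -1863378629/1226 ≈ -1.5199e+6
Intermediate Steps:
U(m) = 2 + m**2
X = -11789/9808 (X = -1 + (20455 - 18474)/(-4192 - 5616) = -1 + 1981/(-9808) = -1 + 1981*(-1/9808) = -1 - 1981/9808 = -11789/9808 ≈ -1.2020)
(X + 27142)*(U(-11) + J(-179)) = (-11789/9808 + 27142)*((2 + (-11)**2) - 179) = 266196947*((2 + 121) - 179)/9808 = 266196947*(123 - 179)/9808 = (266196947/9808)*(-56) = -1863378629/1226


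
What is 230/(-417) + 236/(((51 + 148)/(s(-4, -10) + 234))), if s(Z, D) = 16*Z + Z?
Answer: 16290622/82983 ≈ 196.31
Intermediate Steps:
s(Z, D) = 17*Z
230/(-417) + 236/(((51 + 148)/(s(-4, -10) + 234))) = 230/(-417) + 236/(((51 + 148)/(17*(-4) + 234))) = 230*(-1/417) + 236/((199/(-68 + 234))) = -230/417 + 236/((199/166)) = -230/417 + 236/((199*(1/166))) = -230/417 + 236/(199/166) = -230/417 + 236*(166/199) = -230/417 + 39176/199 = 16290622/82983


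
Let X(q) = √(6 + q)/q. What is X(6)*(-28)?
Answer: -28*√3/3 ≈ -16.166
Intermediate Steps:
X(q) = √(6 + q)/q
X(6)*(-28) = (√(6 + 6)/6)*(-28) = (√12/6)*(-28) = ((2*√3)/6)*(-28) = (√3/3)*(-28) = -28*√3/3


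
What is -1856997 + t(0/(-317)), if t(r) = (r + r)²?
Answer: -1856997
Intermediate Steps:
t(r) = 4*r² (t(r) = (2*r)² = 4*r²)
-1856997 + t(0/(-317)) = -1856997 + 4*(0/(-317))² = -1856997 + 4*(0*(-1/317))² = -1856997 + 4*0² = -1856997 + 4*0 = -1856997 + 0 = -1856997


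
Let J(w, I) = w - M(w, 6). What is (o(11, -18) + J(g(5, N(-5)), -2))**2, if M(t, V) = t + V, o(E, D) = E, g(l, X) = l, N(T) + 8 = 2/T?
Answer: 25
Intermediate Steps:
N(T) = -8 + 2/T
M(t, V) = V + t
J(w, I) = -6 (J(w, I) = w - (6 + w) = w + (-6 - w) = -6)
(o(11, -18) + J(g(5, N(-5)), -2))**2 = (11 - 6)**2 = 5**2 = 25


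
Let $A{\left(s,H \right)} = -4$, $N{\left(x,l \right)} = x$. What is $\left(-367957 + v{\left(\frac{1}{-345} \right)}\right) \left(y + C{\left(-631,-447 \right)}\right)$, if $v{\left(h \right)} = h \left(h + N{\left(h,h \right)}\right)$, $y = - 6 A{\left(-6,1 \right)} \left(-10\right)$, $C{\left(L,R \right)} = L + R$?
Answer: $\frac{57723235974514}{119025} \approx 4.8497 \cdot 10^{8}$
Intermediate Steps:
$y = -240$ ($y = \left(-6\right) \left(-4\right) \left(-10\right) = 24 \left(-10\right) = -240$)
$v{\left(h \right)} = 2 h^{2}$ ($v{\left(h \right)} = h \left(h + h\right) = h 2 h = 2 h^{2}$)
$\left(-367957 + v{\left(\frac{1}{-345} \right)}\right) \left(y + C{\left(-631,-447 \right)}\right) = \left(-367957 + 2 \left(\frac{1}{-345}\right)^{2}\right) \left(-240 - 1078\right) = \left(-367957 + 2 \left(- \frac{1}{345}\right)^{2}\right) \left(-240 - 1078\right) = \left(-367957 + 2 \cdot \frac{1}{119025}\right) \left(-1318\right) = \left(-367957 + \frac{2}{119025}\right) \left(-1318\right) = \left(- \frac{43796081923}{119025}\right) \left(-1318\right) = \frac{57723235974514}{119025}$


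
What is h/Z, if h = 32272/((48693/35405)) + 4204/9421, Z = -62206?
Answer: -5382273301366/14268089228559 ≈ -0.37722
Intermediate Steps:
h = 10764546602732/458736753 (h = 32272/((48693*(1/35405))) + 4204*(1/9421) = 32272/(48693/35405) + 4204/9421 = 32272*(35405/48693) + 4204/9421 = 1142590160/48693 + 4204/9421 = 10764546602732/458736753 ≈ 23466.)
h/Z = (10764546602732/458736753)/(-62206) = (10764546602732/458736753)*(-1/62206) = -5382273301366/14268089228559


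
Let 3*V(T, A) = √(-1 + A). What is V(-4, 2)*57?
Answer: 19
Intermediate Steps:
V(T, A) = √(-1 + A)/3
V(-4, 2)*57 = (√(-1 + 2)/3)*57 = (√1/3)*57 = ((⅓)*1)*57 = (⅓)*57 = 19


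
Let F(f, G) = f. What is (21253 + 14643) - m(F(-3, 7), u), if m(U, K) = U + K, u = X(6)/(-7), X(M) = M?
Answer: 251299/7 ≈ 35900.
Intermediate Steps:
u = -6/7 (u = 6/(-7) = 6*(-1/7) = -6/7 ≈ -0.85714)
m(U, K) = K + U
(21253 + 14643) - m(F(-3, 7), u) = (21253 + 14643) - (-6/7 - 3) = 35896 - 1*(-27/7) = 35896 + 27/7 = 251299/7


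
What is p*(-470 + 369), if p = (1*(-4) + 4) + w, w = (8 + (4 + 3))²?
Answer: -22725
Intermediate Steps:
w = 225 (w = (8 + 7)² = 15² = 225)
p = 225 (p = (1*(-4) + 4) + 225 = (-4 + 4) + 225 = 0 + 225 = 225)
p*(-470 + 369) = 225*(-470 + 369) = 225*(-101) = -22725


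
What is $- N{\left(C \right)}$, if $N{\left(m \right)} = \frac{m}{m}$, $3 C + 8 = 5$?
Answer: $-1$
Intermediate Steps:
$C = -1$ ($C = - \frac{8}{3} + \frac{1}{3} \cdot 5 = - \frac{8}{3} + \frac{5}{3} = -1$)
$N{\left(m \right)} = 1$
$- N{\left(C \right)} = \left(-1\right) 1 = -1$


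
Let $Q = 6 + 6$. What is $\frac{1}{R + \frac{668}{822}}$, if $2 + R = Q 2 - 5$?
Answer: $\frac{411}{7321} \approx 0.05614$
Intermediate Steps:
$Q = 12$
$R = 17$ ($R = -2 + \left(12 \cdot 2 - 5\right) = -2 + \left(24 - 5\right) = -2 + 19 = 17$)
$\frac{1}{R + \frac{668}{822}} = \frac{1}{17 + \frac{668}{822}} = \frac{1}{17 + 668 \cdot \frac{1}{822}} = \frac{1}{17 + \frac{334}{411}} = \frac{1}{\frac{7321}{411}} = \frac{411}{7321}$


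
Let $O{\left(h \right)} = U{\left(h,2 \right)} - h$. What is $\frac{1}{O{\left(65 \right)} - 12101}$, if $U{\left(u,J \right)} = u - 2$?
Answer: $- \frac{1}{12103} \approx -8.2624 \cdot 10^{-5}$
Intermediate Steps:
$U{\left(u,J \right)} = -2 + u$ ($U{\left(u,J \right)} = u - 2 = -2 + u$)
$O{\left(h \right)} = -2$ ($O{\left(h \right)} = \left(-2 + h\right) - h = -2$)
$\frac{1}{O{\left(65 \right)} - 12101} = \frac{1}{-2 - 12101} = \frac{1}{-12103} = - \frac{1}{12103}$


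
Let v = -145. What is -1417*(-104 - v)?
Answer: -58097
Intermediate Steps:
-1417*(-104 - v) = -1417*(-104 - 1*(-145)) = -1417*(-104 + 145) = -1417*41 = -58097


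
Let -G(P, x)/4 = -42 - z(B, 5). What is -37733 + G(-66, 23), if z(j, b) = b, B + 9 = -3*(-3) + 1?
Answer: -37545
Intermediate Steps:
B = 1 (B = -9 + (-3*(-3) + 1) = -9 + (9 + 1) = -9 + 10 = 1)
G(P, x) = 188 (G(P, x) = -4*(-42 - 1*5) = -4*(-42 - 5) = -4*(-47) = 188)
-37733 + G(-66, 23) = -37733 + 188 = -37545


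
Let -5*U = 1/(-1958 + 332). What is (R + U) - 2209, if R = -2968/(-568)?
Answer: -1272084769/577230 ≈ -2203.8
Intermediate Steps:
R = 371/71 (R = -2968*(-1/568) = 371/71 ≈ 5.2253)
U = 1/8130 (U = -1/(5*(-1958 + 332)) = -⅕/(-1626) = -⅕*(-1/1626) = 1/8130 ≈ 0.00012300)
(R + U) - 2209 = (371/71 + 1/8130) - 2209 = 3016301/577230 - 2209 = -1272084769/577230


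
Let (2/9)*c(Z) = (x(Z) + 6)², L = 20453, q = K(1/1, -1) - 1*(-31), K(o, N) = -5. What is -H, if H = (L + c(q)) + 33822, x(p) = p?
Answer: -58883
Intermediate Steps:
q = 26 (q = -5 - 1*(-31) = -5 + 31 = 26)
c(Z) = 9*(6 + Z)²/2 (c(Z) = 9*(Z + 6)²/2 = 9*(6 + Z)²/2)
H = 58883 (H = (20453 + 9*(6 + 26)²/2) + 33822 = (20453 + (9/2)*32²) + 33822 = (20453 + (9/2)*1024) + 33822 = (20453 + 4608) + 33822 = 25061 + 33822 = 58883)
-H = -1*58883 = -58883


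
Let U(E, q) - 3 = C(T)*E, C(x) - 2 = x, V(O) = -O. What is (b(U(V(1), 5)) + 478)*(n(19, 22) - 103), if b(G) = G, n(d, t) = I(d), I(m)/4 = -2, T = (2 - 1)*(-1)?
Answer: -53280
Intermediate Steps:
T = -1 (T = 1*(-1) = -1)
C(x) = 2 + x
I(m) = -8 (I(m) = 4*(-2) = -8)
n(d, t) = -8
U(E, q) = 3 + E (U(E, q) = 3 + (2 - 1)*E = 3 + 1*E = 3 + E)
(b(U(V(1), 5)) + 478)*(n(19, 22) - 103) = ((3 - 1*1) + 478)*(-8 - 103) = ((3 - 1) + 478)*(-111) = (2 + 478)*(-111) = 480*(-111) = -53280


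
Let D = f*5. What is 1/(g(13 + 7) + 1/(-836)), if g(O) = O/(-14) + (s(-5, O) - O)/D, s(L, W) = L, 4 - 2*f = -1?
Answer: -5852/20071 ≈ -0.29156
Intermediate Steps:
f = 5/2 (f = 2 - 1/2*(-1) = 2 + 1/2 = 5/2 ≈ 2.5000)
D = 25/2 (D = (5/2)*5 = 25/2 ≈ 12.500)
g(O) = -2/5 - 53*O/350 (g(O) = O/(-14) + (-5 - O)/(25/2) = O*(-1/14) + (-5 - O)*(2/25) = -O/14 + (-2/5 - 2*O/25) = -2/5 - 53*O/350)
1/(g(13 + 7) + 1/(-836)) = 1/((-2/5 - 53*(13 + 7)/350) + 1/(-836)) = 1/((-2/5 - 53/350*20) - 1/836) = 1/((-2/5 - 106/35) - 1/836) = 1/(-24/7 - 1/836) = 1/(-20071/5852) = -5852/20071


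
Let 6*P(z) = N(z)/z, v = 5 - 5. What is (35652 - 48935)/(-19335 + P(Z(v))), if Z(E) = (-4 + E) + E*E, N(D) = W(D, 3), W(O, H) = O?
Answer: 79698/116009 ≈ 0.68700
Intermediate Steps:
N(D) = D
v = 0
Z(E) = -4 + E + E² (Z(E) = (-4 + E) + E² = -4 + E + E²)
P(z) = ⅙ (P(z) = (z/z)/6 = (⅙)*1 = ⅙)
(35652 - 48935)/(-19335 + P(Z(v))) = (35652 - 48935)/(-19335 + ⅙) = -13283/(-116009/6) = -13283*(-6/116009) = 79698/116009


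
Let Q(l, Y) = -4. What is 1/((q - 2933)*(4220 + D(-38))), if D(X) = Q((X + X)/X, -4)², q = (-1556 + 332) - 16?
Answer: -1/17676828 ≈ -5.6571e-8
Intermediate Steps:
q = -1240 (q = -1224 - 16 = -1240)
D(X) = 16 (D(X) = (-4)² = 16)
1/((q - 2933)*(4220 + D(-38))) = 1/((-1240 - 2933)*(4220 + 16)) = 1/(-4173*4236) = 1/(-17676828) = -1/17676828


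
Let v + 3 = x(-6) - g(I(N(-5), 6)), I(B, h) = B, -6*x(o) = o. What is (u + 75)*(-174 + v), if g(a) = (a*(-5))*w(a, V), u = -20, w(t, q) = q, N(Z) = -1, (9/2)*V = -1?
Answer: -86570/9 ≈ -9618.9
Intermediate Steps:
V = -2/9 (V = (2/9)*(-1) = -2/9 ≈ -0.22222)
x(o) = -o/6
g(a) = 10*a/9 (g(a) = (a*(-5))*(-2/9) = -5*a*(-2/9) = 10*a/9)
v = -8/9 (v = -3 + (-⅙*(-6) - 10*(-1)/9) = -3 + (1 - 1*(-10/9)) = -3 + (1 + 10/9) = -3 + 19/9 = -8/9 ≈ -0.88889)
(u + 75)*(-174 + v) = (-20 + 75)*(-174 - 8/9) = 55*(-1574/9) = -86570/9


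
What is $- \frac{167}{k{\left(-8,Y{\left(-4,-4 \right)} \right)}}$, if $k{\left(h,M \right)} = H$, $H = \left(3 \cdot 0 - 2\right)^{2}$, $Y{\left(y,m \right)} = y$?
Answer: $- \frac{167}{4} \approx -41.75$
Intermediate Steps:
$H = 4$ ($H = \left(0 - 2\right)^{2} = \left(-2\right)^{2} = 4$)
$k{\left(h,M \right)} = 4$
$- \frac{167}{k{\left(-8,Y{\left(-4,-4 \right)} \right)}} = - \frac{167}{4}$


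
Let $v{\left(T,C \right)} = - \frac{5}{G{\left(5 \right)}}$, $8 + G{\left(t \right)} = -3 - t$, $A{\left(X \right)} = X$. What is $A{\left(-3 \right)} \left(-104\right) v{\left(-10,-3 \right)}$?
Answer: $\frac{195}{2} \approx 97.5$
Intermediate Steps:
$G{\left(t \right)} = -11 - t$ ($G{\left(t \right)} = -8 - \left(3 + t\right) = -11 - t$)
$v{\left(T,C \right)} = \frac{5}{16}$ ($v{\left(T,C \right)} = - \frac{5}{-11 - 5} = - \frac{5}{-16} = \left(-5\right) \left(- \frac{1}{16}\right) = \frac{5}{16}$)
$A{\left(-3 \right)} \left(-104\right) v{\left(-10,-3 \right)} = \left(-3\right) \left(-104\right) \frac{5}{16} = 312 \cdot \frac{5}{16} = \frac{195}{2}$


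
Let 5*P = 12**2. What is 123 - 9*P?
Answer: -681/5 ≈ -136.20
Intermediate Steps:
P = 144/5 (P = (1/5)*12**2 = (1/5)*144 = 144/5 ≈ 28.800)
123 - 9*P = 123 - 9*144/5 = 123 - 1296/5 = -681/5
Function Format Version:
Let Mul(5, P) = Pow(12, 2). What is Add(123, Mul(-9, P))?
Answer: Rational(-681, 5) ≈ -136.20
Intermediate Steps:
P = Rational(144, 5) (P = Mul(Rational(1, 5), Pow(12, 2)) = Mul(Rational(1, 5), 144) = Rational(144, 5) ≈ 28.800)
Add(123, Mul(-9, P)) = Add(123, Mul(-9, Rational(144, 5))) = Add(123, Rational(-1296, 5)) = Rational(-681, 5)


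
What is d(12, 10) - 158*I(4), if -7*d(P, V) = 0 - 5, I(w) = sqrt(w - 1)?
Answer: 5/7 - 158*sqrt(3) ≈ -272.95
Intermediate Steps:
I(w) = sqrt(-1 + w)
d(P, V) = 5/7 (d(P, V) = -(0 - 5)/7 = -1/7*(-5) = 5/7)
d(12, 10) - 158*I(4) = 5/7 - 158*sqrt(-1 + 4) = 5/7 - 158*sqrt(3)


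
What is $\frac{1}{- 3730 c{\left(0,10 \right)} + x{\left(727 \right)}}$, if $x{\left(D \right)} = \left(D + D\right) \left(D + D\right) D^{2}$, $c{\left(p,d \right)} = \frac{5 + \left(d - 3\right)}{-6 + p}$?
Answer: $\frac{1}{1117371622824} \approx 8.9496 \cdot 10^{-13}$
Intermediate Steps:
$c{\left(p,d \right)} = \frac{2 + d}{-6 + p}$ ($c{\left(p,d \right)} = \frac{5 + \left(-3 + d\right)}{-6 + p} = \frac{2 + d}{-6 + p}$)
$x{\left(D \right)} = 4 D^{4}$ ($x{\left(D \right)} = 2 D 2 D D^{2} = 4 D^{2} D^{2} = 4 D^{4}$)
$\frac{1}{- 3730 c{\left(0,10 \right)} + x{\left(727 \right)}} = \frac{1}{- 3730 \frac{2 + 10}{-6 + 0} + 4 \cdot 727^{4}} = \frac{1}{- 3730 \frac{1}{-6} \cdot 12 + 4 \cdot 279342903841} = \frac{1}{- 3730 \left(\left(- \frac{1}{6}\right) 12\right) + 1117371615364} = \frac{1}{\left(-3730\right) \left(-2\right) + 1117371615364} = \frac{1}{7460 + 1117371615364} = \frac{1}{1117371622824}$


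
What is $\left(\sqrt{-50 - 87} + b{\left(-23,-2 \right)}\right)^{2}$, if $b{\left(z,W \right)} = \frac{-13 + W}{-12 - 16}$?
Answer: $- \frac{107183}{784} + \frac{15 i \sqrt{137}}{14} \approx -136.71 + 12.541 i$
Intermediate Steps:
$b{\left(z,W \right)} = \frac{13}{28} - \frac{W}{28}$ ($b{\left(z,W \right)} = \frac{-13 + W}{-28} = \left(-13 + W\right) \left(- \frac{1}{28}\right) = \frac{13}{28} - \frac{W}{28}$)
$\left(\sqrt{-50 - 87} + b{\left(-23,-2 \right)}\right)^{2} = \left(\sqrt{-50 - 87} + \left(\frac{13}{28} - - \frac{1}{14}\right)\right)^{2} = \left(\sqrt{-137} + \left(\frac{13}{28} + \frac{1}{14}\right)\right)^{2} = \left(i \sqrt{137} + \frac{15}{28}\right)^{2} = \left(\frac{15}{28} + i \sqrt{137}\right)^{2}$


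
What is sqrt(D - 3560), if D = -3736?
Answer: 8*I*sqrt(114) ≈ 85.417*I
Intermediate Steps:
sqrt(D - 3560) = sqrt(-3736 - 3560) = sqrt(-7296) = 8*I*sqrt(114)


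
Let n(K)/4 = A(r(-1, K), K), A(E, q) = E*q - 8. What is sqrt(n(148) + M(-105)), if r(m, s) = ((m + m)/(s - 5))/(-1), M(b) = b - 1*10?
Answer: I*sqrt(2836691)/143 ≈ 11.778*I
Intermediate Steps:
M(b) = -10 + b (M(b) = b - 10 = -10 + b)
r(m, s) = -2*m/(-5 + s) (r(m, s) = ((2*m)/(-5 + s))*(-1) = (2*m/(-5 + s))*(-1) = -2*m/(-5 + s))
A(E, q) = -8 + E*q
n(K) = -32 + 8*K/(-5 + K) (n(K) = 4*(-8 + (-2*(-1)/(-5 + K))*K) = 4*(-8 + (2/(-5 + K))*K) = 4*(-8 + 2*K/(-5 + K)) = -32 + 8*K/(-5 + K))
sqrt(n(148) + M(-105)) = sqrt(8*(20 - 3*148)/(-5 + 148) + (-10 - 105)) = sqrt(8*(20 - 444)/143 - 115) = sqrt(8*(1/143)*(-424) - 115) = sqrt(-3392/143 - 115) = sqrt(-19837/143) = I*sqrt(2836691)/143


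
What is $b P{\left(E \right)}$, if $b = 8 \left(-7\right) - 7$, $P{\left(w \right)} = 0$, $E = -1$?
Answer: $0$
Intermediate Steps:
$b = -63$ ($b = -56 - 7 = -63$)
$b P{\left(E \right)} = \left(-63\right) 0 = 0$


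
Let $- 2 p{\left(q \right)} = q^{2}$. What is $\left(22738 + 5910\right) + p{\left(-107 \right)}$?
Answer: $\frac{45847}{2} \approx 22924.0$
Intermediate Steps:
$p{\left(q \right)} = - \frac{q^{2}}{2}$
$\left(22738 + 5910\right) + p{\left(-107 \right)} = \left(22738 + 5910\right) - \frac{\left(-107\right)^{2}}{2} = 28648 - \frac{11449}{2} = \frac{45847}{2}$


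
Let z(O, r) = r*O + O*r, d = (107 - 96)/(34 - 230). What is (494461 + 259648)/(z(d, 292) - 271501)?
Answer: -36951341/13305155 ≈ -2.7772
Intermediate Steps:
d = -11/196 (d = 11/(-196) = 11*(-1/196) = -11/196 ≈ -0.056122)
z(O, r) = 2*O*r (z(O, r) = O*r + O*r = 2*O*r)
(494461 + 259648)/(z(d, 292) - 271501) = (494461 + 259648)/(2*(-11/196)*292 - 271501) = 754109/(-1606/49 - 271501) = 754109/(-13305155/49) = 754109*(-49/13305155) = -36951341/13305155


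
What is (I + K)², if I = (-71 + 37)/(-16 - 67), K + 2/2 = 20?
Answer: 2595321/6889 ≈ 376.73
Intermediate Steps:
K = 19 (K = -1 + 20 = 19)
I = 34/83 (I = -34/(-83) = -34*(-1/83) = 34/83 ≈ 0.40964)
(I + K)² = (34/83 + 19)² = (1611/83)² = 2595321/6889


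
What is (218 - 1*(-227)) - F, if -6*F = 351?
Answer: 1007/2 ≈ 503.50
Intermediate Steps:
F = -117/2 (F = -1/6*351 = -117/2 ≈ -58.500)
(218 - 1*(-227)) - F = (218 - 1*(-227)) - 1*(-117/2) = (218 + 227) + 117/2 = 445 + 117/2 = 1007/2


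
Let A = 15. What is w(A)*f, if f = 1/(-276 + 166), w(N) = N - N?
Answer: 0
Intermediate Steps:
w(N) = 0
f = -1/110 (f = 1/(-110) = -1/110 ≈ -0.0090909)
w(A)*f = 0*(-1/110) = 0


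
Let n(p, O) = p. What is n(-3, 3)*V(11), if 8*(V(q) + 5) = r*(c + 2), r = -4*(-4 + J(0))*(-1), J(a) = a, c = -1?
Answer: 21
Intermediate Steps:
r = -16 (r = -4*(-4 + 0)*(-1) = -(-16)*(-1) = -4*4 = -16)
V(q) = -7 (V(q) = -5 + (-16*(-1 + 2))/8 = -5 + (-16*1)/8 = -5 + (⅛)*(-16) = -5 - 2 = -7)
n(-3, 3)*V(11) = -3*(-7) = 21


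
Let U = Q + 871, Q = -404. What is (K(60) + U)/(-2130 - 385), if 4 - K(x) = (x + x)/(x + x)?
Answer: -94/503 ≈ -0.18688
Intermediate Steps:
U = 467 (U = -404 + 871 = 467)
K(x) = 3 (K(x) = 4 - (x + x)/(x + x) = 4 - 2*x/(2*x) = 4 - 2*x*1/(2*x) = 4 - 1*1 = 4 - 1 = 3)
(K(60) + U)/(-2130 - 385) = (3 + 467)/(-2130 - 385) = 470/(-2515) = 470*(-1/2515) = -94/503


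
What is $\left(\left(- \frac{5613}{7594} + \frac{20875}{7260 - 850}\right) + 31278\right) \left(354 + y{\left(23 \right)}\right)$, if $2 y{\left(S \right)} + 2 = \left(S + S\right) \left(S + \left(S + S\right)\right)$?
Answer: $\frac{147697888229380}{2433877} \approx 6.0684 \cdot 10^{7}$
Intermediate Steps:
$y{\left(S \right)} = -1 + 3 S^{2}$ ($y{\left(S \right)} = -1 + \frac{\left(S + S\right) \left(S + \left(S + S\right)\right)}{2} = -1 + \frac{2 S \left(S + 2 S\right)}{2} = -1 + \frac{2 S 3 S}{2} = -1 + \frac{6 S^{2}}{2} = -1 + 3 S^{2}$)
$\left(\left(- \frac{5613}{7594} + \frac{20875}{7260 - 850}\right) + 31278\right) \left(354 + y{\left(23 \right)}\right) = \left(\left(- \frac{5613}{7594} + \frac{20875}{7260 - 850}\right) + 31278\right) \left(354 - \left(1 - 3 \cdot 23^{2}\right)\right) = \left(\left(\left(-5613\right) \frac{1}{7594} + \frac{20875}{6410}\right) + 31278\right) \left(354 + \left(-1 + 3 \cdot 529\right)\right) = \left(\left(- \frac{5613}{7594} + 20875 \cdot \frac{1}{6410}\right) + 31278\right) \left(354 + \left(-1 + 1587\right)\right) = \left(\left(- \frac{5613}{7594} + \frac{4175}{1282}\right) + 31278\right) \left(354 + 1586\right) = \left(\frac{6127271}{2433877} + 31278\right) 1940 = \frac{76132932077}{2433877} \cdot 1940 = \frac{147697888229380}{2433877}$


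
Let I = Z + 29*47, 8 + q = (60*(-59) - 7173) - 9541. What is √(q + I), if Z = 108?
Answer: I*√18791 ≈ 137.08*I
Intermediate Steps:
q = -20262 (q = -8 + ((60*(-59) - 7173) - 9541) = -8 + ((-3540 - 7173) - 9541) = -8 + (-10713 - 9541) = -8 - 20254 = -20262)
I = 1471 (I = 108 + 29*47 = 108 + 1363 = 1471)
√(q + I) = √(-20262 + 1471) = √(-18791) = I*√18791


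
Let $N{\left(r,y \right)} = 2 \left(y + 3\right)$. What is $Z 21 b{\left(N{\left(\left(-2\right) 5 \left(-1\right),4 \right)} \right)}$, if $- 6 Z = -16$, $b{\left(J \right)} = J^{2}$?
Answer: $10976$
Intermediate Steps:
$N{\left(r,y \right)} = 6 + 2 y$ ($N{\left(r,y \right)} = 2 \left(3 + y\right) = 6 + 2 y$)
$Z = \frac{8}{3}$ ($Z = \left(- \frac{1}{6}\right) \left(-16\right) = \frac{8}{3} \approx 2.6667$)
$Z 21 b{\left(N{\left(\left(-2\right) 5 \left(-1\right),4 \right)} \right)} = \frac{8}{3} \cdot 21 \left(6 + 2 \cdot 4\right)^{2} = 56 \left(6 + 8\right)^{2} = 56 \cdot 14^{2} = 56 \cdot 196 = 10976$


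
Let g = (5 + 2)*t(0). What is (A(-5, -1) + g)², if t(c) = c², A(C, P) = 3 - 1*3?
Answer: 0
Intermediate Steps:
A(C, P) = 0 (A(C, P) = 3 - 3 = 0)
g = 0 (g = (5 + 2)*0² = 7*0 = 0)
(A(-5, -1) + g)² = (0 + 0)² = 0² = 0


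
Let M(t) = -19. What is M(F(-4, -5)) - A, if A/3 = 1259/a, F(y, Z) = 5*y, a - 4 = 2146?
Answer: -44627/2150 ≈ -20.757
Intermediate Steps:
a = 2150 (a = 4 + 2146 = 2150)
A = 3777/2150 (A = 3*(1259/2150) = 3777/2150 ≈ 1.7567)
M(F(-4, -5)) - A = -19 - 1*3777/2150 = -19 - 3777/2150 = -44627/2150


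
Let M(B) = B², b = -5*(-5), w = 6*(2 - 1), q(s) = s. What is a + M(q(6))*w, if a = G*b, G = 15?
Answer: 591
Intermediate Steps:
w = 6 (w = 6*1 = 6)
b = 25
a = 375 (a = 15*25 = 375)
a + M(q(6))*w = 375 + 6²*6 = 375 + 36*6 = 375 + 216 = 591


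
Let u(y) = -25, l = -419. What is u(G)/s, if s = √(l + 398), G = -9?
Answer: 25*I*√21/21 ≈ 5.4554*I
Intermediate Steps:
s = I*√21 (s = √(-419 + 398) = √(-21) = I*√21 ≈ 4.5826*I)
u(G)/s = -25*(-I*√21/21) = -(-25)*I*√21/21 = 25*I*√21/21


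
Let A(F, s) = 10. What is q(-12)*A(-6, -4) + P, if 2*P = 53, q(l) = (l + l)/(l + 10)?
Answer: 293/2 ≈ 146.50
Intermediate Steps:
q(l) = 2*l/(10 + l) (q(l) = (2*l)/(10 + l) = 2*l/(10 + l))
P = 53/2 (P = (½)*53 = 53/2 ≈ 26.500)
q(-12)*A(-6, -4) + P = (2*(-12)/(10 - 12))*10 + 53/2 = (2*(-12)/(-2))*10 + 53/2 = (2*(-12)*(-½))*10 + 53/2 = 12*10 + 53/2 = 120 + 53/2 = 293/2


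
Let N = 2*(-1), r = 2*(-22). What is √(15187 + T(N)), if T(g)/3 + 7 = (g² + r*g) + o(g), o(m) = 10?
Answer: 4*√967 ≈ 124.39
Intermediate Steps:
r = -44
N = -2
T(g) = 9 - 132*g + 3*g² (T(g) = -21 + 3*((g² - 44*g) + 10) = -21 + 3*(10 + g² - 44*g) = -21 + (30 - 132*g + 3*g²) = 9 - 132*g + 3*g²)
√(15187 + T(N)) = √(15187 + (9 - 132*(-2) + 3*(-2)²)) = √(15187 + (9 + 264 + 3*4)) = √(15187 + (9 + 264 + 12)) = √(15187 + 285) = √15472 = 4*√967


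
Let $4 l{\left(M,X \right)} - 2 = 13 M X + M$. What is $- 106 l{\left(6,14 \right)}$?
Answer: $-29150$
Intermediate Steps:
$l{\left(M,X \right)} = \frac{1}{2} + \frac{M}{4} + \frac{13 M X}{4}$ ($l{\left(M,X \right)} = \frac{1}{2} + \frac{13 M X + M}{4} = \frac{1}{2} + \frac{M + 13 M X}{4} = \frac{1}{2} + \left(\frac{M}{4} + \frac{13 M X}{4}\right) = \frac{1}{2} + \frac{M}{4} + \frac{13 M X}{4}$)
$- 106 l{\left(6,14 \right)} = - 106 \left(\frac{1}{2} + \frac{1}{4} \cdot 6 + \frac{13}{4} \cdot 6 \cdot 14\right) = - 106 \left(\frac{1}{2} + \frac{3}{2} + 273\right) = \left(-106\right) 275 = -29150$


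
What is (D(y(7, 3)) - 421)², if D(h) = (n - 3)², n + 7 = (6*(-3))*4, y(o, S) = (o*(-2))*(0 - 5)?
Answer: 39727809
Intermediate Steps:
y(o, S) = 10*o (y(o, S) = -2*o*(-5) = 10*o)
n = -79 (n = -7 + (6*(-3))*4 = -7 - 18*4 = -7 - 72 = -79)
D(h) = 6724 (D(h) = (-79 - 3)² = (-82)² = 6724)
(D(y(7, 3)) - 421)² = (6724 - 421)² = 6303² = 39727809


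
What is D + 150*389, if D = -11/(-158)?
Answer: 9219311/158 ≈ 58350.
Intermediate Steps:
D = 11/158 (D = -11*(-1/158) = 11/158 ≈ 0.069620)
D + 150*389 = 11/158 + 150*389 = 11/158 + 58350 = 9219311/158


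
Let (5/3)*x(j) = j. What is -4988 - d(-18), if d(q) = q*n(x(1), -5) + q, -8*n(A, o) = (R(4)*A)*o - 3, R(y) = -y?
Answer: -19961/4 ≈ -4990.3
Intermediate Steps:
x(j) = 3*j/5
n(A, o) = 3/8 + A*o/2 (n(A, o) = -(((-1*4)*A)*o - 3)/8 = -((-4*A)*o - 3)/8 = -(-4*A*o - 3)/8 = -(-3 - 4*A*o)/8 = 3/8 + A*o/2)
d(q) = -q/8 (d(q) = q*(3/8 + (½)*((⅗)*1)*(-5)) + q = q*(3/8 + (½)*(⅗)*(-5)) + q = q*(3/8 - 3/2) + q = q*(-9/8) + q = -9*q/8 + q = -q/8)
-4988 - d(-18) = -4988 - (-1)*(-18)/8 = -4988 - 1*9/4 = -4988 - 9/4 = -19961/4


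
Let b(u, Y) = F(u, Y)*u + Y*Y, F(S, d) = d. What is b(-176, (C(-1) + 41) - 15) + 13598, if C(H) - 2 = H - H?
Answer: 9454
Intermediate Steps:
C(H) = 2 (C(H) = 2 + (H - H) = 2 + 0 = 2)
b(u, Y) = Y**2 + Y*u (b(u, Y) = Y*u + Y*Y = Y*u + Y**2 = Y**2 + Y*u)
b(-176, (C(-1) + 41) - 15) + 13598 = ((2 + 41) - 15)*(((2 + 41) - 15) - 176) + 13598 = (43 - 15)*((43 - 15) - 176) + 13598 = 28*(28 - 176) + 13598 = 28*(-148) + 13598 = -4144 + 13598 = 9454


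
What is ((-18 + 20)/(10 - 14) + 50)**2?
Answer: 9801/4 ≈ 2450.3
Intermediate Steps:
((-18 + 20)/(10 - 14) + 50)**2 = (2/(-4) + 50)**2 = (2*(-1/4) + 50)**2 = (-1/2 + 50)**2 = (99/2)**2 = 9801/4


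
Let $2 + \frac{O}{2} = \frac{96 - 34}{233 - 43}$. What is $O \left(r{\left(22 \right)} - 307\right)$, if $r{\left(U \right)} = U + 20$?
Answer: $\frac{16854}{19} \approx 887.05$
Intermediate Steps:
$O = - \frac{318}{95}$ ($O = -4 + 2 \frac{96 - 34}{233 - 43} = -4 + 2 \cdot \frac{62}{190} = -4 + 2 \cdot 62 \cdot \frac{1}{190} = -4 + 2 \cdot \frac{31}{95} = -4 + \frac{62}{95} = - \frac{318}{95} \approx -3.3474$)
$r{\left(U \right)} = 20 + U$
$O \left(r{\left(22 \right)} - 307\right) = - \frac{318 \left(\left(20 + 22\right) - 307\right)}{95} = - \frac{318 \left(42 - 307\right)}{95} = \left(- \frac{318}{95}\right) \left(-265\right) = \frac{16854}{19}$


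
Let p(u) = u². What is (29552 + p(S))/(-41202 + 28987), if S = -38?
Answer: -4428/1745 ≈ -2.5375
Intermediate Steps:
(29552 + p(S))/(-41202 + 28987) = (29552 + (-38)²)/(-41202 + 28987) = (29552 + 1444)/(-12215) = 30996*(-1/12215) = -4428/1745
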